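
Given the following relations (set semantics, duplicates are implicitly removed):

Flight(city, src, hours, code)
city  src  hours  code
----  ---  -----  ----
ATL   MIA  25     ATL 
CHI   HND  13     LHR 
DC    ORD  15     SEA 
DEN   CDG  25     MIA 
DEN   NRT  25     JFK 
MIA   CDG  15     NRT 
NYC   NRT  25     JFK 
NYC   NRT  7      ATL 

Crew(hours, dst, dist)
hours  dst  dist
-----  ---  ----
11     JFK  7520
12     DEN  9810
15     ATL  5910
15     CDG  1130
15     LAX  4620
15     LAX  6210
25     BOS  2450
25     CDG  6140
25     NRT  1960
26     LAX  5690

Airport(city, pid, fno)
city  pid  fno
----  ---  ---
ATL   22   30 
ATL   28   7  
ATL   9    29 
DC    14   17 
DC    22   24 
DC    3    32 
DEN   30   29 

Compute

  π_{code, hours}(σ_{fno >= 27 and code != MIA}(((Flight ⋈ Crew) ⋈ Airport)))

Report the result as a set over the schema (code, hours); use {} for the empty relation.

Joining Flight and Crew on hours yields {(ATL, MIA, 25, ATL, BOS, 2450), (ATL, MIA, 25, ATL, CDG, 6140), (ATL, MIA, 25, ATL, NRT, 1960), (DC, ORD, 15, SEA, ATL, 5910), (DC, ORD, 15, SEA, CDG, 1130), (DC, ORD, 15, SEA, LAX, 4620), (DC, ORD, 15, SEA, LAX, 6210), (DEN, CDG, 25, MIA, BOS, 2450), (DEN, CDG, 25, MIA, CDG, 6140), (DEN, CDG, 25, MIA, NRT, 1960), (DEN, NRT, 25, JFK, BOS, 2450), (DEN, NRT, 25, JFK, CDG, 6140), (DEN, NRT, 25, JFK, NRT, 1960), (MIA, CDG, 15, NRT, ATL, 5910), (MIA, CDG, 15, NRT, CDG, 1130), (MIA, CDG, 15, NRT, LAX, 4620), (MIA, CDG, 15, NRT, LAX, 6210), (NYC, NRT, 25, JFK, BOS, 2450), (NYC, NRT, 25, JFK, CDG, 6140), (NYC, NRT, 25, JFK, NRT, 1960)}.
Joining (Flight ⋈ Crew) and Airport on city yields {(ATL, MIA, 25, ATL, BOS, 2450, 22, 30), (ATL, MIA, 25, ATL, BOS, 2450, 28, 7), (ATL, MIA, 25, ATL, BOS, 2450, 9, 29), (ATL, MIA, 25, ATL, CDG, 6140, 22, 30), (ATL, MIA, 25, ATL, CDG, 6140, 28, 7), (ATL, MIA, 25, ATL, CDG, 6140, 9, 29), (ATL, MIA, 25, ATL, NRT, 1960, 22, 30), (ATL, MIA, 25, ATL, NRT, 1960, 28, 7), (ATL, MIA, 25, ATL, NRT, 1960, 9, 29), (DC, ORD, 15, SEA, ATL, 5910, 14, 17), (DC, ORD, 15, SEA, ATL, 5910, 22, 24), (DC, ORD, 15, SEA, ATL, 5910, 3, 32), (DC, ORD, 15, SEA, CDG, 1130, 14, 17), (DC, ORD, 15, SEA, CDG, 1130, 22, 24), (DC, ORD, 15, SEA, CDG, 1130, 3, 32), (DC, ORD, 15, SEA, LAX, 4620, 14, 17), (DC, ORD, 15, SEA, LAX, 4620, 22, 24), (DC, ORD, 15, SEA, LAX, 4620, 3, 32), (DC, ORD, 15, SEA, LAX, 6210, 14, 17), (DC, ORD, 15, SEA, LAX, 6210, 22, 24), (DC, ORD, 15, SEA, LAX, 6210, 3, 32), (DEN, CDG, 25, MIA, BOS, 2450, 30, 29), (DEN, CDG, 25, MIA, CDG, 6140, 30, 29), (DEN, CDG, 25, MIA, NRT, 1960, 30, 29), (DEN, NRT, 25, JFK, BOS, 2450, 30, 29), (DEN, NRT, 25, JFK, CDG, 6140, 30, 29), (DEN, NRT, 25, JFK, NRT, 1960, 30, 29)}.
Apply σ_{fno >= 27 and code != MIA}; surviving tuples: {(ATL, MIA, 25, ATL, BOS, 2450, 22, 30), (ATL, MIA, 25, ATL, BOS, 2450, 9, 29), (ATL, MIA, 25, ATL, CDG, 6140, 22, 30), (ATL, MIA, 25, ATL, CDG, 6140, 9, 29), (ATL, MIA, 25, ATL, NRT, 1960, 22, 30), (ATL, MIA, 25, ATL, NRT, 1960, 9, 29), (DC, ORD, 15, SEA, ATL, 5910, 3, 32), (DC, ORD, 15, SEA, CDG, 1130, 3, 32), (DC, ORD, 15, SEA, LAX, 4620, 3, 32), (DC, ORD, 15, SEA, LAX, 6210, 3, 32), (DEN, NRT, 25, JFK, BOS, 2450, 30, 29), (DEN, NRT, 25, JFK, CDG, 6140, 30, 29), (DEN, NRT, 25, JFK, NRT, 1960, 30, 29)}
Keep only column(s) code, hours (10 duplicate(s) eliminated): {(ATL, 25), (JFK, 25), (SEA, 15)}

{(ATL, 25), (JFK, 25), (SEA, 15)}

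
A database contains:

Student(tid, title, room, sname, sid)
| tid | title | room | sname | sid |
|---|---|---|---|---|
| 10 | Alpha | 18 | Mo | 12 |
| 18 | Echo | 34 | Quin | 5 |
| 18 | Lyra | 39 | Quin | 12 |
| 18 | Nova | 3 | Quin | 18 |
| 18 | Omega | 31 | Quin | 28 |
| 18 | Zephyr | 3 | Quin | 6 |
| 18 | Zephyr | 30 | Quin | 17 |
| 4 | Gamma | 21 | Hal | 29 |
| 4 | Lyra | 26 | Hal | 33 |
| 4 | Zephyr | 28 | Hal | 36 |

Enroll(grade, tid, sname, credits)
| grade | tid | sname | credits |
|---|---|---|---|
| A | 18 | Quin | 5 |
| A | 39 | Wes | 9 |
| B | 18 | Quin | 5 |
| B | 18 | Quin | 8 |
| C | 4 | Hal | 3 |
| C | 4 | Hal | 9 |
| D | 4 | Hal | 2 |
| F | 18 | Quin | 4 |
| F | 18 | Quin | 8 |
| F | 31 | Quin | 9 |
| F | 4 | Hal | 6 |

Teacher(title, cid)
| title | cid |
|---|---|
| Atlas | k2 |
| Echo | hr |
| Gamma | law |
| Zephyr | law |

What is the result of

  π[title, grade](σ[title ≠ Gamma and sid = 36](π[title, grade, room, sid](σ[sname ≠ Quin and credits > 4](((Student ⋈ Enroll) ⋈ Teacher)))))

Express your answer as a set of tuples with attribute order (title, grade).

{(Zephyr, C), (Zephyr, F)}

Joining Student and Enroll on tid, sname yields {(18, Echo, 34, Quin, 5, A, 5), (18, Echo, 34, Quin, 5, B, 5), (18, Echo, 34, Quin, 5, B, 8), (18, Echo, 34, Quin, 5, F, 4), (18, Echo, 34, Quin, 5, F, 8), (18, Lyra, 39, Quin, 12, A, 5), (18, Lyra, 39, Quin, 12, B, 5), (18, Lyra, 39, Quin, 12, B, 8), (18, Lyra, 39, Quin, 12, F, 4), (18, Lyra, 39, Quin, 12, F, 8), (18, Nova, 3, Quin, 18, A, 5), (18, Nova, 3, Quin, 18, B, 5), (18, Nova, 3, Quin, 18, B, 8), (18, Nova, 3, Quin, 18, F, 4), (18, Nova, 3, Quin, 18, F, 8), (18, Omega, 31, Quin, 28, A, 5), (18, Omega, 31, Quin, 28, B, 5), (18, Omega, 31, Quin, 28, B, 8), (18, Omega, 31, Quin, 28, F, 4), (18, Omega, 31, Quin, 28, F, 8), (18, Zephyr, 3, Quin, 6, A, 5), (18, Zephyr, 3, Quin, 6, B, 5), (18, Zephyr, 3, Quin, 6, B, 8), (18, Zephyr, 3, Quin, 6, F, 4), (18, Zephyr, 3, Quin, 6, F, 8), (18, Zephyr, 30, Quin, 17, A, 5), (18, Zephyr, 30, Quin, 17, B, 5), (18, Zephyr, 30, Quin, 17, B, 8), (18, Zephyr, 30, Quin, 17, F, 4), (18, Zephyr, 30, Quin, 17, F, 8), (4, Gamma, 21, Hal, 29, C, 3), (4, Gamma, 21, Hal, 29, C, 9), (4, Gamma, 21, Hal, 29, D, 2), (4, Gamma, 21, Hal, 29, F, 6), (4, Lyra, 26, Hal, 33, C, 3), (4, Lyra, 26, Hal, 33, C, 9), (4, Lyra, 26, Hal, 33, D, 2), (4, Lyra, 26, Hal, 33, F, 6), (4, Zephyr, 28, Hal, 36, C, 3), (4, Zephyr, 28, Hal, 36, C, 9), (4, Zephyr, 28, Hal, 36, D, 2), (4, Zephyr, 28, Hal, 36, F, 6)}.
Joining (Student ⋈ Enroll) and Teacher on title yields {(18, Echo, 34, Quin, 5, A, 5, hr), (18, Echo, 34, Quin, 5, B, 5, hr), (18, Echo, 34, Quin, 5, B, 8, hr), (18, Echo, 34, Quin, 5, F, 4, hr), (18, Echo, 34, Quin, 5, F, 8, hr), (18, Zephyr, 3, Quin, 6, A, 5, law), (18, Zephyr, 3, Quin, 6, B, 5, law), (18, Zephyr, 3, Quin, 6, B, 8, law), (18, Zephyr, 3, Quin, 6, F, 4, law), (18, Zephyr, 3, Quin, 6, F, 8, law), (18, Zephyr, 30, Quin, 17, A, 5, law), (18, Zephyr, 30, Quin, 17, B, 5, law), (18, Zephyr, 30, Quin, 17, B, 8, law), (18, Zephyr, 30, Quin, 17, F, 4, law), (18, Zephyr, 30, Quin, 17, F, 8, law), (4, Gamma, 21, Hal, 29, C, 3, law), (4, Gamma, 21, Hal, 29, C, 9, law), (4, Gamma, 21, Hal, 29, D, 2, law), (4, Gamma, 21, Hal, 29, F, 6, law), (4, Zephyr, 28, Hal, 36, C, 3, law), (4, Zephyr, 28, Hal, 36, C, 9, law), (4, Zephyr, 28, Hal, 36, D, 2, law), (4, Zephyr, 28, Hal, 36, F, 6, law)}.
Filtering on sname ≠ Quin and credits > 4 leaves {(4, Gamma, 21, Hal, 29, C, 9, law), (4, Gamma, 21, Hal, 29, F, 6, law), (4, Zephyr, 28, Hal, 36, C, 9, law), (4, Zephyr, 28, Hal, 36, F, 6, law)}.
π_{title, grade, room, sid} gives {(Gamma, C, 21, 29), (Gamma, F, 21, 29), (Zephyr, C, 28, 36), (Zephyr, F, 28, 36)}.
Filtering on title ≠ Gamma and sid = 36 leaves {(Zephyr, C, 28, 36), (Zephyr, F, 28, 36)}.
π_{title, grade} gives {(Zephyr, C), (Zephyr, F)}.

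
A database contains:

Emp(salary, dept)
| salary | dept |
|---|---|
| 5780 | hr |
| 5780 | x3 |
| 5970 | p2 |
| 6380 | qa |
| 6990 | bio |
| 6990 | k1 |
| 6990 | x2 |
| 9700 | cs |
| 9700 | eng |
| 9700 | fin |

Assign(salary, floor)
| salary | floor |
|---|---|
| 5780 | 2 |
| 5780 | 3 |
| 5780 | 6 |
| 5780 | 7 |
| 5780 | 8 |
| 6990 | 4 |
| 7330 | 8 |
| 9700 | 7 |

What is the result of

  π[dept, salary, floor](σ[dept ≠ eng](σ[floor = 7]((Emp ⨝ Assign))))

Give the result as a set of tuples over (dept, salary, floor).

{(cs, 9700, 7), (fin, 9700, 7), (hr, 5780, 7), (x3, 5780, 7)}

Emp ⋈ Assign (natural join on salary): {(5780, hr, 2), (5780, hr, 3), (5780, hr, 6), (5780, hr, 7), (5780, hr, 8), (5780, x3, 2), (5780, x3, 3), (5780, x3, 6), (5780, x3, 7), (5780, x3, 8), (6990, bio, 4), (6990, k1, 4), (6990, x2, 4), (9700, cs, 7), (9700, eng, 7), (9700, fin, 7)}
σ[floor = 7]: keep tuples satisfying floor = 7 → {(5780, hr, 7), (5780, x3, 7), (9700, cs, 7), (9700, eng, 7), (9700, fin, 7)}
σ[dept ≠ eng]: keep tuples satisfying dept ≠ eng → {(5780, hr, 7), (5780, x3, 7), (9700, cs, 7), (9700, fin, 7)}
π[dept, salary, floor]: project onto (dept, salary, floor) → {(cs, 9700, 7), (fin, 9700, 7), (hr, 5780, 7), (x3, 5780, 7)}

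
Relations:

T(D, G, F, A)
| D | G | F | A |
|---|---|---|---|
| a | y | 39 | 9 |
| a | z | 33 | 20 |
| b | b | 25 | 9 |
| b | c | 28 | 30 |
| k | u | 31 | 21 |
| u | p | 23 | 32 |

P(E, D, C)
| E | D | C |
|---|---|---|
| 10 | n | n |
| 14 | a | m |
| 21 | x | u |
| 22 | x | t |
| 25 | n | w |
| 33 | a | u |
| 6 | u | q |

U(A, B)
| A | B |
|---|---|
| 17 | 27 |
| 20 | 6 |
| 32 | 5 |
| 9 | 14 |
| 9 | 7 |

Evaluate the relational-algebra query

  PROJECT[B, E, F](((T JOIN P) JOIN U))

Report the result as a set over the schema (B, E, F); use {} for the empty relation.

T ⋈ P (natural join on D): {(a, y, 39, 9, 14, m), (a, y, 39, 9, 33, u), (a, z, 33, 20, 14, m), (a, z, 33, 20, 33, u), (u, p, 23, 32, 6, q)}
(T JOIN P) ⋈ U (natural join on A): {(a, y, 39, 9, 14, m, 14), (a, y, 39, 9, 14, m, 7), (a, y, 39, 9, 33, u, 14), (a, y, 39, 9, 33, u, 7), (a, z, 33, 20, 14, m, 6), (a, z, 33, 20, 33, u, 6), (u, p, 23, 32, 6, q, 5)}
π[B, E, F]: project onto (B, E, F) → {(14, 14, 39), (14, 33, 39), (5, 6, 23), (6, 14, 33), (6, 33, 33), (7, 14, 39), (7, 33, 39)}

{(14, 14, 39), (14, 33, 39), (5, 6, 23), (6, 14, 33), (6, 33, 33), (7, 14, 39), (7, 33, 39)}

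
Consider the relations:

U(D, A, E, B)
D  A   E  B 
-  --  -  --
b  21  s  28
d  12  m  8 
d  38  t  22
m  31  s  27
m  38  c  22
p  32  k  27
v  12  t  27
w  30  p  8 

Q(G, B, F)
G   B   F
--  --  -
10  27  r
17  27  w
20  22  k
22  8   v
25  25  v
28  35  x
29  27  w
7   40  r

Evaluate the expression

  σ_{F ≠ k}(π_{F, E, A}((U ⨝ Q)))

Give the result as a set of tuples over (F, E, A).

U ⋈ Q (natural join on B): {(d, 12, m, 8, 22, v), (d, 38, t, 22, 20, k), (m, 31, s, 27, 10, r), (m, 31, s, 27, 17, w), (m, 31, s, 27, 29, w), (m, 38, c, 22, 20, k), (p, 32, k, 27, 10, r), (p, 32, k, 27, 17, w), (p, 32, k, 27, 29, w), (v, 12, t, 27, 10, r), (v, 12, t, 27, 17, w), (v, 12, t, 27, 29, w), (w, 30, p, 8, 22, v)}
Projecting to F, E, A (3 duplicate(s) eliminated): {(k, c, 38), (k, t, 38), (r, k, 32), (r, s, 31), (r, t, 12), (v, m, 12), (v, p, 30), (w, k, 32), (w, s, 31), (w, t, 12)}
Apply σ_{F ≠ k}; surviving tuples: {(r, k, 32), (r, s, 31), (r, t, 12), (v, m, 12), (v, p, 30), (w, k, 32), (w, s, 31), (w, t, 12)}

{(r, k, 32), (r, s, 31), (r, t, 12), (v, m, 12), (v, p, 30), (w, k, 32), (w, s, 31), (w, t, 12)}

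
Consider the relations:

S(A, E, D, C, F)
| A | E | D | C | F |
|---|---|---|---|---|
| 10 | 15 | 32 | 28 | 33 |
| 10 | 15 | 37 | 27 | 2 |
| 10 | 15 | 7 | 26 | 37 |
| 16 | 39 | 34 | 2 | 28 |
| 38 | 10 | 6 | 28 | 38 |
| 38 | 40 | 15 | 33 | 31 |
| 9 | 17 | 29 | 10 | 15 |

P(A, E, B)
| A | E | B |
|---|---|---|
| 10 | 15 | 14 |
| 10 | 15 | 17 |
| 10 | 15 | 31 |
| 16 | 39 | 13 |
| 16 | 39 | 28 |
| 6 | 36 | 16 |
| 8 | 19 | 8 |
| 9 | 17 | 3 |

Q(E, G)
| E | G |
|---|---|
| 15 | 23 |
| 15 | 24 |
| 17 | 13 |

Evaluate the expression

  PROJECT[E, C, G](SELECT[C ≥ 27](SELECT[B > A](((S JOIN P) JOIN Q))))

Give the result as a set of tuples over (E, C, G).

{(15, 27, 23), (15, 27, 24), (15, 28, 23), (15, 28, 24)}

Natural join on A, E: {(10, 15, 32, 28, 33, 14), (10, 15, 32, 28, 33, 17), (10, 15, 32, 28, 33, 31), (10, 15, 37, 27, 2, 14), (10, 15, 37, 27, 2, 17), (10, 15, 37, 27, 2, 31), (10, 15, 7, 26, 37, 14), (10, 15, 7, 26, 37, 17), (10, 15, 7, 26, 37, 31), (16, 39, 34, 2, 28, 13), (16, 39, 34, 2, 28, 28), (9, 17, 29, 10, 15, 3)}
Natural join on E: {(10, 15, 32, 28, 33, 14, 23), (10, 15, 32, 28, 33, 14, 24), (10, 15, 32, 28, 33, 17, 23), (10, 15, 32, 28, 33, 17, 24), (10, 15, 32, 28, 33, 31, 23), (10, 15, 32, 28, 33, 31, 24), (10, 15, 37, 27, 2, 14, 23), (10, 15, 37, 27, 2, 14, 24), (10, 15, 37, 27, 2, 17, 23), (10, 15, 37, 27, 2, 17, 24), (10, 15, 37, 27, 2, 31, 23), (10, 15, 37, 27, 2, 31, 24), (10, 15, 7, 26, 37, 14, 23), (10, 15, 7, 26, 37, 14, 24), (10, 15, 7, 26, 37, 17, 23), (10, 15, 7, 26, 37, 17, 24), (10, 15, 7, 26, 37, 31, 23), (10, 15, 7, 26, 37, 31, 24), (9, 17, 29, 10, 15, 3, 13)}
Apply σ_{B > A}; surviving tuples: {(10, 15, 32, 28, 33, 14, 23), (10, 15, 32, 28, 33, 14, 24), (10, 15, 32, 28, 33, 17, 23), (10, 15, 32, 28, 33, 17, 24), (10, 15, 32, 28, 33, 31, 23), (10, 15, 32, 28, 33, 31, 24), (10, 15, 37, 27, 2, 14, 23), (10, 15, 37, 27, 2, 14, 24), (10, 15, 37, 27, 2, 17, 23), (10, 15, 37, 27, 2, 17, 24), (10, 15, 37, 27, 2, 31, 23), (10, 15, 37, 27, 2, 31, 24), (10, 15, 7, 26, 37, 14, 23), (10, 15, 7, 26, 37, 14, 24), (10, 15, 7, 26, 37, 17, 23), (10, 15, 7, 26, 37, 17, 24), (10, 15, 7, 26, 37, 31, 23), (10, 15, 7, 26, 37, 31, 24)}
Apply σ_{C ≥ 27}; surviving tuples: {(10, 15, 32, 28, 33, 14, 23), (10, 15, 32, 28, 33, 14, 24), (10, 15, 32, 28, 33, 17, 23), (10, 15, 32, 28, 33, 17, 24), (10, 15, 32, 28, 33, 31, 23), (10, 15, 32, 28, 33, 31, 24), (10, 15, 37, 27, 2, 14, 23), (10, 15, 37, 27, 2, 14, 24), (10, 15, 37, 27, 2, 17, 23), (10, 15, 37, 27, 2, 17, 24), (10, 15, 37, 27, 2, 31, 23), (10, 15, 37, 27, 2, 31, 24)}
π_{E, C, G} gives {(15, 27, 23), (15, 27, 24), (15, 28, 23), (15, 28, 24)} (8 duplicate(s) eliminated).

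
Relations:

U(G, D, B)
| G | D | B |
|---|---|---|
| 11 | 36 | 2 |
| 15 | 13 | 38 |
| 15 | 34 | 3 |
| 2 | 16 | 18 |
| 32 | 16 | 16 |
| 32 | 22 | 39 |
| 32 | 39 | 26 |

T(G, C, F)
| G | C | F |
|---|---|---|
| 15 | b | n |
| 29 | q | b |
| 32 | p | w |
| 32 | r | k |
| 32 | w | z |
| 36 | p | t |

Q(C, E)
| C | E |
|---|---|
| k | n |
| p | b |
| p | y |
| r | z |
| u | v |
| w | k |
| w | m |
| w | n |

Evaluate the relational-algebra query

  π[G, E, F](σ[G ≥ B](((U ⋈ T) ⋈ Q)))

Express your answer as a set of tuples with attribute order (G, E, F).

{(32, b, w), (32, k, z), (32, m, z), (32, n, z), (32, y, w), (32, z, k)}

Natural join on G: {(15, 13, 38, b, n), (15, 34, 3, b, n), (32, 16, 16, p, w), (32, 16, 16, r, k), (32, 16, 16, w, z), (32, 22, 39, p, w), (32, 22, 39, r, k), (32, 22, 39, w, z), (32, 39, 26, p, w), (32, 39, 26, r, k), (32, 39, 26, w, z)}
Natural join on C: {(32, 16, 16, p, w, b), (32, 16, 16, p, w, y), (32, 16, 16, r, k, z), (32, 16, 16, w, z, k), (32, 16, 16, w, z, m), (32, 16, 16, w, z, n), (32, 22, 39, p, w, b), (32, 22, 39, p, w, y), (32, 22, 39, r, k, z), (32, 22, 39, w, z, k), (32, 22, 39, w, z, m), (32, 22, 39, w, z, n), (32, 39, 26, p, w, b), (32, 39, 26, p, w, y), (32, 39, 26, r, k, z), (32, 39, 26, w, z, k), (32, 39, 26, w, z, m), (32, 39, 26, w, z, n)}
Filtering on G ≥ B leaves {(32, 16, 16, p, w, b), (32, 16, 16, p, w, y), (32, 16, 16, r, k, z), (32, 16, 16, w, z, k), (32, 16, 16, w, z, m), (32, 16, 16, w, z, n), (32, 39, 26, p, w, b), (32, 39, 26, p, w, y), (32, 39, 26, r, k, z), (32, 39, 26, w, z, k), (32, 39, 26, w, z, m), (32, 39, 26, w, z, n)}.
Projecting to G, E, F (6 duplicate(s) eliminated): {(32, b, w), (32, k, z), (32, m, z), (32, n, z), (32, y, w), (32, z, k)}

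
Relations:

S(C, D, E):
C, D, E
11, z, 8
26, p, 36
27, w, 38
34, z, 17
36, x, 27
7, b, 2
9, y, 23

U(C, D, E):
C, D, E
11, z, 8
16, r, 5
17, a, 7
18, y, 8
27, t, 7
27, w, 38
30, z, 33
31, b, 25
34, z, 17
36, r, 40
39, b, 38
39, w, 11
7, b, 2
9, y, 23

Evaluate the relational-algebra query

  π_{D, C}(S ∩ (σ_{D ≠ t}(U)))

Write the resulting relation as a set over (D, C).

{(b, 7), (w, 27), (y, 9), (z, 11), (z, 34)}

Selection D ≠ t: {(11, z, 8), (16, r, 5), (17, a, 7), (18, y, 8), (27, w, 38), (30, z, 33), (31, b, 25), (34, z, 17), (36, r, 40), (39, b, 38), (39, w, 11), (7, b, 2), (9, y, 23)}
Intersection: {(11, z, 8), (26, p, 36), (27, w, 38), (34, z, 17), (36, x, 27), (7, b, 2), (9, y, 23)} with {(11, z, 8), (16, r, 5), (17, a, 7), (18, y, 8), (27, w, 38), (30, z, 33), (31, b, 25), (34, z, 17), (36, r, 40), (39, b, 38), (39, w, 11), (7, b, 2), (9, y, 23)} → {(11, z, 8), (27, w, 38), (34, z, 17), (7, b, 2), (9, y, 23)}
Keep only column(s) D, C: {(b, 7), (w, 27), (y, 9), (z, 11), (z, 34)}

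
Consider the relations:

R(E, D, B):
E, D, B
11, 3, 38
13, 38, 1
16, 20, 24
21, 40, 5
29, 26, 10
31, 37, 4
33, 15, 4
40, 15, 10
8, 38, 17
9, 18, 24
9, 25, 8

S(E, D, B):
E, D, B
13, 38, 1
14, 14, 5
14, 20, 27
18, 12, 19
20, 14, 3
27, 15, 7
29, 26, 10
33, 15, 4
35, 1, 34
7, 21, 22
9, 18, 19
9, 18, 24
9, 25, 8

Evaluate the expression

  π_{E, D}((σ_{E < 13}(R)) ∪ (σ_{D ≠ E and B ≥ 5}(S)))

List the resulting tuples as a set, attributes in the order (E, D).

{(11, 3), (14, 20), (18, 12), (27, 15), (29, 26), (35, 1), (7, 21), (8, 38), (9, 18), (9, 25)}

σ[E < 13]: keep tuples satisfying E < 13 → {(11, 3, 38), (8, 38, 17), (9, 18, 24), (9, 25, 8)}
σ[D ≠ E and B ≥ 5]: keep tuples satisfying D ≠ E and B ≥ 5 → {(14, 20, 27), (18, 12, 19), (27, 15, 7), (29, 26, 10), (35, 1, 34), (7, 21, 22), (9, 18, 19), (9, 18, 24), (9, 25, 8)}
Set union of the two operands is {(11, 3, 38), (14, 20, 27), (18, 12, 19), (27, 15, 7), (29, 26, 10), (35, 1, 34), (7, 21, 22), (8, 38, 17), (9, 18, 19), (9, 18, 24), (9, 25, 8)}.
π_{E, D} gives {(11, 3), (14, 20), (18, 12), (27, 15), (29, 26), (35, 1), (7, 21), (8, 38), (9, 18), (9, 25)} (1 duplicate(s) eliminated).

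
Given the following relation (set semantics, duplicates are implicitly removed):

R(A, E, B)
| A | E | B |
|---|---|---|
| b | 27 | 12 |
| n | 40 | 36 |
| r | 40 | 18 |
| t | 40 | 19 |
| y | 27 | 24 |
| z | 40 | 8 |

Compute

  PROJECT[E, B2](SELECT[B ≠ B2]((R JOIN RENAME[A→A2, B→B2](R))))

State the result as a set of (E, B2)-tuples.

ρ[A→A2, B→B2]: schema becomes (A2, E, B2); tuples unchanged.
Joining R and RENAME[A→A2, B→B2](R) on E yields {(b, 27, 12, b, 12), (b, 27, 12, y, 24), (n, 40, 36, n, 36), (n, 40, 36, r, 18), (n, 40, 36, t, 19), (n, 40, 36, z, 8), (r, 40, 18, n, 36), (r, 40, 18, r, 18), (r, 40, 18, t, 19), (r, 40, 18, z, 8), (t, 40, 19, n, 36), (t, 40, 19, r, 18), (t, 40, 19, t, 19), (t, 40, 19, z, 8), (y, 27, 24, b, 12), (y, 27, 24, y, 24), (z, 40, 8, n, 36), (z, 40, 8, r, 18), (z, 40, 8, t, 19), (z, 40, 8, z, 8)}.
Selection B ≠ B2: {(b, 27, 12, y, 24), (n, 40, 36, r, 18), (n, 40, 36, t, 19), (n, 40, 36, z, 8), (r, 40, 18, n, 36), (r, 40, 18, t, 19), (r, 40, 18, z, 8), (t, 40, 19, n, 36), (t, 40, 19, r, 18), (t, 40, 19, z, 8), (y, 27, 24, b, 12), (z, 40, 8, n, 36), (z, 40, 8, r, 18), (z, 40, 8, t, 19)}
π_{E, B2} gives {(27, 12), (27, 24), (40, 18), (40, 19), (40, 36), (40, 8)} (8 duplicate(s) eliminated).

{(27, 12), (27, 24), (40, 18), (40, 19), (40, 36), (40, 8)}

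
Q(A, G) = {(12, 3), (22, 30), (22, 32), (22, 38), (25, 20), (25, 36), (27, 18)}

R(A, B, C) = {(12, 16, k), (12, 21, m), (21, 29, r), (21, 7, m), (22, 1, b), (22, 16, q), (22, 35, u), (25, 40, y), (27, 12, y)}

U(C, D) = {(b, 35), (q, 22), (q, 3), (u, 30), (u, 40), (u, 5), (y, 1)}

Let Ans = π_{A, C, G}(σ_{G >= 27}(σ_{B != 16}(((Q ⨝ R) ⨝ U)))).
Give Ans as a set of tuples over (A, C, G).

{(22, b, 30), (22, b, 32), (22, b, 38), (22, u, 30), (22, u, 32), (22, u, 38), (25, y, 36)}

Q ⋈ R (natural join on A): {(12, 3, 16, k), (12, 3, 21, m), (22, 30, 1, b), (22, 30, 16, q), (22, 30, 35, u), (22, 32, 1, b), (22, 32, 16, q), (22, 32, 35, u), (22, 38, 1, b), (22, 38, 16, q), (22, 38, 35, u), (25, 20, 40, y), (25, 36, 40, y), (27, 18, 12, y)}
(Q ⨝ R) ⋈ U (natural join on C): {(22, 30, 1, b, 35), (22, 30, 16, q, 22), (22, 30, 16, q, 3), (22, 30, 35, u, 30), (22, 30, 35, u, 40), (22, 30, 35, u, 5), (22, 32, 1, b, 35), (22, 32, 16, q, 22), (22, 32, 16, q, 3), (22, 32, 35, u, 30), (22, 32, 35, u, 40), (22, 32, 35, u, 5), (22, 38, 1, b, 35), (22, 38, 16, q, 22), (22, 38, 16, q, 3), (22, 38, 35, u, 30), (22, 38, 35, u, 40), (22, 38, 35, u, 5), (25, 20, 40, y, 1), (25, 36, 40, y, 1), (27, 18, 12, y, 1)}
Filtering on B != 16 leaves {(22, 30, 1, b, 35), (22, 30, 35, u, 30), (22, 30, 35, u, 40), (22, 30, 35, u, 5), (22, 32, 1, b, 35), (22, 32, 35, u, 30), (22, 32, 35, u, 40), (22, 32, 35, u, 5), (22, 38, 1, b, 35), (22, 38, 35, u, 30), (22, 38, 35, u, 40), (22, 38, 35, u, 5), (25, 20, 40, y, 1), (25, 36, 40, y, 1), (27, 18, 12, y, 1)}.
Filtering on G >= 27 leaves {(22, 30, 1, b, 35), (22, 30, 35, u, 30), (22, 30, 35, u, 40), (22, 30, 35, u, 5), (22, 32, 1, b, 35), (22, 32, 35, u, 30), (22, 32, 35, u, 40), (22, 32, 35, u, 5), (22, 38, 1, b, 35), (22, 38, 35, u, 30), (22, 38, 35, u, 40), (22, 38, 35, u, 5), (25, 36, 40, y, 1)}.
Keep only column(s) A, C, G (6 duplicate(s) eliminated): {(22, b, 30), (22, b, 32), (22, b, 38), (22, u, 30), (22, u, 32), (22, u, 38), (25, y, 36)}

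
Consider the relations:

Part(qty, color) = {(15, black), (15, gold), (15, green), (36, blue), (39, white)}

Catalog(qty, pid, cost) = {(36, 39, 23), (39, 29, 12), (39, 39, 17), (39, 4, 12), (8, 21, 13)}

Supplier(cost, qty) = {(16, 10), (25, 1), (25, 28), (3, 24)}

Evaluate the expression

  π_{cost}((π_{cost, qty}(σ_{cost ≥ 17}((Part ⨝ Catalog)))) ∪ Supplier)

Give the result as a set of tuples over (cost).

{16, 17, 23, 25, 3}

Natural join on qty: {(36, blue, 39, 23), (39, white, 29, 12), (39, white, 39, 17), (39, white, 4, 12)}
Selection cost ≥ 17: {(36, blue, 39, 23), (39, white, 39, 17)}
π[cost, qty]: project onto (cost, qty) → {(17, 39), (23, 36)}
Set union of the two operands is {(16, 10), (17, 39), (23, 36), (25, 1), (25, 28), (3, 24)}.
π[cost]: project onto (cost) (1 duplicate(s) eliminated) → {16, 17, 23, 25, 3}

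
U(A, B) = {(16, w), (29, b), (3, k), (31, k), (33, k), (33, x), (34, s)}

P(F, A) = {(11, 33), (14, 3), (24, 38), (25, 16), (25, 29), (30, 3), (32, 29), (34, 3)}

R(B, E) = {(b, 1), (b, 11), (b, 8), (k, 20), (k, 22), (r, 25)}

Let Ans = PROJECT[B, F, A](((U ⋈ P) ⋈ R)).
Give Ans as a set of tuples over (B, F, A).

{(b, 25, 29), (b, 32, 29), (k, 11, 33), (k, 14, 3), (k, 30, 3), (k, 34, 3)}

Joining U and P on A yields {(16, w, 25), (29, b, 25), (29, b, 32), (3, k, 14), (3, k, 30), (3, k, 34), (33, k, 11), (33, x, 11)}.
Joining (U ⋈ P) and R on B yields {(29, b, 25, 1), (29, b, 25, 11), (29, b, 25, 8), (29, b, 32, 1), (29, b, 32, 11), (29, b, 32, 8), (3, k, 14, 20), (3, k, 14, 22), (3, k, 30, 20), (3, k, 30, 22), (3, k, 34, 20), (3, k, 34, 22), (33, k, 11, 20), (33, k, 11, 22)}.
Projecting to B, F, A (8 duplicate(s) eliminated): {(b, 25, 29), (b, 32, 29), (k, 11, 33), (k, 14, 3), (k, 30, 3), (k, 34, 3)}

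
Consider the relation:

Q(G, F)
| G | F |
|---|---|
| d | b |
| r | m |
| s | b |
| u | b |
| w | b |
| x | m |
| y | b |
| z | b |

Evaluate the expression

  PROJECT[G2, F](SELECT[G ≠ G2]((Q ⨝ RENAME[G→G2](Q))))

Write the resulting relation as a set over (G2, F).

{(d, b), (r, m), (s, b), (u, b), (w, b), (x, m), (y, b), (z, b)}

ρ[G→G2]: schema becomes (G2, F); tuples unchanged.
Natural join on F: {(d, b, d), (d, b, s), (d, b, u), (d, b, w), (d, b, y), (d, b, z), (r, m, r), (r, m, x), (s, b, d), (s, b, s), (s, b, u), (s, b, w), (s, b, y), (s, b, z), (u, b, d), (u, b, s), (u, b, u), (u, b, w), (u, b, y), (u, b, z), (w, b, d), (w, b, s), (w, b, u), (w, b, w), (w, b, y), (w, b, z), (x, m, r), (x, m, x), (y, b, d), (y, b, s), (y, b, u), (y, b, w), (y, b, y), (y, b, z), (z, b, d), (z, b, s), (z, b, u), (z, b, w), (z, b, y), (z, b, z)}
Filtering on G ≠ G2 leaves {(d, b, s), (d, b, u), (d, b, w), (d, b, y), (d, b, z), (r, m, x), (s, b, d), (s, b, u), (s, b, w), (s, b, y), (s, b, z), (u, b, d), (u, b, s), (u, b, w), (u, b, y), (u, b, z), (w, b, d), (w, b, s), (w, b, u), (w, b, y), (w, b, z), (x, m, r), (y, b, d), (y, b, s), (y, b, u), (y, b, w), (y, b, z), (z, b, d), (z, b, s), (z, b, u), (z, b, w), (z, b, y)}.
Projecting to G2, F (24 duplicate(s) eliminated): {(d, b), (r, m), (s, b), (u, b), (w, b), (x, m), (y, b), (z, b)}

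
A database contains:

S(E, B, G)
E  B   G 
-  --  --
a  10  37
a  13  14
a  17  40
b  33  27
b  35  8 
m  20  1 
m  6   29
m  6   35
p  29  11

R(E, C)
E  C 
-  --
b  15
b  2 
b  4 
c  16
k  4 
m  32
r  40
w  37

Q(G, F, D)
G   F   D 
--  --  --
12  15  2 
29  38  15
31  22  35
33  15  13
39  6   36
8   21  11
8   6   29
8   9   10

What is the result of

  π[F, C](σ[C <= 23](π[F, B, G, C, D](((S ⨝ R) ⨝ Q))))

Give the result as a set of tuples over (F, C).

Natural join on E: {(b, 33, 27, 15), (b, 33, 27, 2), (b, 33, 27, 4), (b, 35, 8, 15), (b, 35, 8, 2), (b, 35, 8, 4), (m, 20, 1, 32), (m, 6, 29, 32), (m, 6, 35, 32)}
Natural join on G: {(b, 35, 8, 15, 21, 11), (b, 35, 8, 15, 6, 29), (b, 35, 8, 15, 9, 10), (b, 35, 8, 2, 21, 11), (b, 35, 8, 2, 6, 29), (b, 35, 8, 2, 9, 10), (b, 35, 8, 4, 21, 11), (b, 35, 8, 4, 6, 29), (b, 35, 8, 4, 9, 10), (m, 6, 29, 32, 38, 15)}
π[F, B, G, C, D]: project onto (F, B, G, C, D) → {(21, 35, 8, 15, 11), (21, 35, 8, 2, 11), (21, 35, 8, 4, 11), (38, 6, 29, 32, 15), (6, 35, 8, 15, 29), (6, 35, 8, 2, 29), (6, 35, 8, 4, 29), (9, 35, 8, 15, 10), (9, 35, 8, 2, 10), (9, 35, 8, 4, 10)}
Filtering on C <= 23 leaves {(21, 35, 8, 15, 11), (21, 35, 8, 2, 11), (21, 35, 8, 4, 11), (6, 35, 8, 15, 29), (6, 35, 8, 2, 29), (6, 35, 8, 4, 29), (9, 35, 8, 15, 10), (9, 35, 8, 2, 10), (9, 35, 8, 4, 10)}.
π[F, C]: project onto (F, C) → {(21, 15), (21, 2), (21, 4), (6, 15), (6, 2), (6, 4), (9, 15), (9, 2), (9, 4)}

{(21, 15), (21, 2), (21, 4), (6, 15), (6, 2), (6, 4), (9, 15), (9, 2), (9, 4)}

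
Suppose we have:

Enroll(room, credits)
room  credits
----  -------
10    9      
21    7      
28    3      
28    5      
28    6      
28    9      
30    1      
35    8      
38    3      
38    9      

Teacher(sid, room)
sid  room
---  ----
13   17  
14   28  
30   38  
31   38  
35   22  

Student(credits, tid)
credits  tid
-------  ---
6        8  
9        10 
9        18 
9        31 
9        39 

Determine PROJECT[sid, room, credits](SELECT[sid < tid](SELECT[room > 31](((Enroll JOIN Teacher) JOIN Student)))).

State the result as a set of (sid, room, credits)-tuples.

{(30, 38, 9), (31, 38, 9)}

Joining Enroll and Teacher on room yields {(28, 3, 14), (28, 5, 14), (28, 6, 14), (28, 9, 14), (38, 3, 30), (38, 3, 31), (38, 9, 30), (38, 9, 31)}.
Joining (Enroll JOIN Teacher) and Student on credits yields {(28, 6, 14, 8), (28, 9, 14, 10), (28, 9, 14, 18), (28, 9, 14, 31), (28, 9, 14, 39), (38, 9, 30, 10), (38, 9, 30, 18), (38, 9, 30, 31), (38, 9, 30, 39), (38, 9, 31, 10), (38, 9, 31, 18), (38, 9, 31, 31), (38, 9, 31, 39)}.
σ[room > 31]: keep tuples satisfying room > 31 → {(38, 9, 30, 10), (38, 9, 30, 18), (38, 9, 30, 31), (38, 9, 30, 39), (38, 9, 31, 10), (38, 9, 31, 18), (38, 9, 31, 31), (38, 9, 31, 39)}
σ[sid < tid]: keep tuples satisfying sid < tid → {(38, 9, 30, 31), (38, 9, 30, 39), (38, 9, 31, 39)}
Projecting to sid, room, credits (1 duplicate(s) eliminated): {(30, 38, 9), (31, 38, 9)}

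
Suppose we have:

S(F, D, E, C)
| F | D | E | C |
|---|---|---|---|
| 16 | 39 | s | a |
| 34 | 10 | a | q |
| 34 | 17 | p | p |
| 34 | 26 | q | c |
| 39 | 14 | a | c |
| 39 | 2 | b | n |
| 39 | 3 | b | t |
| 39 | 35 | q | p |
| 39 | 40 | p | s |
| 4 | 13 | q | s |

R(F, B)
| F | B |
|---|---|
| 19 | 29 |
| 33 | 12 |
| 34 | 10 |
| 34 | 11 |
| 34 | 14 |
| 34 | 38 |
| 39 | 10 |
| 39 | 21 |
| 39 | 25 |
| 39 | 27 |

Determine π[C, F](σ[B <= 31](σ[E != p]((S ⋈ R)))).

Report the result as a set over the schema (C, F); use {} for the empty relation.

{(c, 34), (c, 39), (n, 39), (p, 39), (q, 34), (t, 39)}

S ⋈ R (natural join on F): {(34, 10, a, q, 10), (34, 10, a, q, 11), (34, 10, a, q, 14), (34, 10, a, q, 38), (34, 17, p, p, 10), (34, 17, p, p, 11), (34, 17, p, p, 14), (34, 17, p, p, 38), (34, 26, q, c, 10), (34, 26, q, c, 11), (34, 26, q, c, 14), (34, 26, q, c, 38), (39, 14, a, c, 10), (39, 14, a, c, 21), (39, 14, a, c, 25), (39, 14, a, c, 27), (39, 2, b, n, 10), (39, 2, b, n, 21), (39, 2, b, n, 25), (39, 2, b, n, 27), (39, 3, b, t, 10), (39, 3, b, t, 21), (39, 3, b, t, 25), (39, 3, b, t, 27), (39, 35, q, p, 10), (39, 35, q, p, 21), (39, 35, q, p, 25), (39, 35, q, p, 27), (39, 40, p, s, 10), (39, 40, p, s, 21), (39, 40, p, s, 25), (39, 40, p, s, 27)}
Filtering on E != p leaves {(34, 10, a, q, 10), (34, 10, a, q, 11), (34, 10, a, q, 14), (34, 10, a, q, 38), (34, 26, q, c, 10), (34, 26, q, c, 11), (34, 26, q, c, 14), (34, 26, q, c, 38), (39, 14, a, c, 10), (39, 14, a, c, 21), (39, 14, a, c, 25), (39, 14, a, c, 27), (39, 2, b, n, 10), (39, 2, b, n, 21), (39, 2, b, n, 25), (39, 2, b, n, 27), (39, 3, b, t, 10), (39, 3, b, t, 21), (39, 3, b, t, 25), (39, 3, b, t, 27), (39, 35, q, p, 10), (39, 35, q, p, 21), (39, 35, q, p, 25), (39, 35, q, p, 27)}.
Filtering on B <= 31 leaves {(34, 10, a, q, 10), (34, 10, a, q, 11), (34, 10, a, q, 14), (34, 26, q, c, 10), (34, 26, q, c, 11), (34, 26, q, c, 14), (39, 14, a, c, 10), (39, 14, a, c, 21), (39, 14, a, c, 25), (39, 14, a, c, 27), (39, 2, b, n, 10), (39, 2, b, n, 21), (39, 2, b, n, 25), (39, 2, b, n, 27), (39, 3, b, t, 10), (39, 3, b, t, 21), (39, 3, b, t, 25), (39, 3, b, t, 27), (39, 35, q, p, 10), (39, 35, q, p, 21), (39, 35, q, p, 25), (39, 35, q, p, 27)}.
π[C, F]: project onto (C, F) (16 duplicate(s) eliminated) → {(c, 34), (c, 39), (n, 39), (p, 39), (q, 34), (t, 39)}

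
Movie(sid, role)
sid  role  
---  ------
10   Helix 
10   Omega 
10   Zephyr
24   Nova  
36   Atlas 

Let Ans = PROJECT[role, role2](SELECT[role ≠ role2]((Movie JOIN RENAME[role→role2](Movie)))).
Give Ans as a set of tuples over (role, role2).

{(Helix, Omega), (Helix, Zephyr), (Omega, Helix), (Omega, Zephyr), (Zephyr, Helix), (Zephyr, Omega)}

ρ[role→role2]: schema becomes (sid, role2); tuples unchanged.
Natural join on sid: {(10, Helix, Helix), (10, Helix, Omega), (10, Helix, Zephyr), (10, Omega, Helix), (10, Omega, Omega), (10, Omega, Zephyr), (10, Zephyr, Helix), (10, Zephyr, Omega), (10, Zephyr, Zephyr), (24, Nova, Nova), (36, Atlas, Atlas)}
Selection role ≠ role2: {(10, Helix, Omega), (10, Helix, Zephyr), (10, Omega, Helix), (10, Omega, Zephyr), (10, Zephyr, Helix), (10, Zephyr, Omega)}
π[role, role2]: project onto (role, role2) → {(Helix, Omega), (Helix, Zephyr), (Omega, Helix), (Omega, Zephyr), (Zephyr, Helix), (Zephyr, Omega)}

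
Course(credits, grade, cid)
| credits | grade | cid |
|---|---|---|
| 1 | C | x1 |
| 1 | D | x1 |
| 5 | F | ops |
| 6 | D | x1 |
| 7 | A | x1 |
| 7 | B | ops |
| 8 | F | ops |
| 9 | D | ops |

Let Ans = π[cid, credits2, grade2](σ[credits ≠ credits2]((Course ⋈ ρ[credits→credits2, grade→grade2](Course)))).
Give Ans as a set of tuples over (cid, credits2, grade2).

ρ[credits→credits2, grade→grade2]: schema becomes (credits2, grade2, cid); tuples unchanged.
Course ⋈ ρ[credits→credits2, grade→grade2](Course) (natural join on cid): {(1, C, x1, 1, C), (1, C, x1, 1, D), (1, C, x1, 6, D), (1, C, x1, 7, A), (1, D, x1, 1, C), (1, D, x1, 1, D), (1, D, x1, 6, D), (1, D, x1, 7, A), (5, F, ops, 5, F), (5, F, ops, 7, B), (5, F, ops, 8, F), (5, F, ops, 9, D), (6, D, x1, 1, C), (6, D, x1, 1, D), (6, D, x1, 6, D), (6, D, x1, 7, A), (7, A, x1, 1, C), (7, A, x1, 1, D), (7, A, x1, 6, D), (7, A, x1, 7, A), (7, B, ops, 5, F), (7, B, ops, 7, B), (7, B, ops, 8, F), (7, B, ops, 9, D), (8, F, ops, 5, F), (8, F, ops, 7, B), (8, F, ops, 8, F), (8, F, ops, 9, D), (9, D, ops, 5, F), (9, D, ops, 7, B), (9, D, ops, 8, F), (9, D, ops, 9, D)}
σ[credits ≠ credits2]: keep tuples satisfying credits ≠ credits2 → {(1, C, x1, 6, D), (1, C, x1, 7, A), (1, D, x1, 6, D), (1, D, x1, 7, A), (5, F, ops, 7, B), (5, F, ops, 8, F), (5, F, ops, 9, D), (6, D, x1, 1, C), (6, D, x1, 1, D), (6, D, x1, 7, A), (7, A, x1, 1, C), (7, A, x1, 1, D), (7, A, x1, 6, D), (7, B, ops, 5, F), (7, B, ops, 8, F), (7, B, ops, 9, D), (8, F, ops, 5, F), (8, F, ops, 7, B), (8, F, ops, 9, D), (9, D, ops, 5, F), (9, D, ops, 7, B), (9, D, ops, 8, F)}
Projecting to cid, credits2, grade2 (14 duplicate(s) eliminated): {(ops, 5, F), (ops, 7, B), (ops, 8, F), (ops, 9, D), (x1, 1, C), (x1, 1, D), (x1, 6, D), (x1, 7, A)}

{(ops, 5, F), (ops, 7, B), (ops, 8, F), (ops, 9, D), (x1, 1, C), (x1, 1, D), (x1, 6, D), (x1, 7, A)}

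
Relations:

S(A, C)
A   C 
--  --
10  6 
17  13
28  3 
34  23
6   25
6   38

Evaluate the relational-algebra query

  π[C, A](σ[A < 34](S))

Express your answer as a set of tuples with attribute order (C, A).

{(13, 17), (25, 6), (3, 28), (38, 6), (6, 10)}

Selection A < 34: {(10, 6), (17, 13), (28, 3), (6, 25), (6, 38)}
Keep only column(s) C, A: {(13, 17), (25, 6), (3, 28), (38, 6), (6, 10)}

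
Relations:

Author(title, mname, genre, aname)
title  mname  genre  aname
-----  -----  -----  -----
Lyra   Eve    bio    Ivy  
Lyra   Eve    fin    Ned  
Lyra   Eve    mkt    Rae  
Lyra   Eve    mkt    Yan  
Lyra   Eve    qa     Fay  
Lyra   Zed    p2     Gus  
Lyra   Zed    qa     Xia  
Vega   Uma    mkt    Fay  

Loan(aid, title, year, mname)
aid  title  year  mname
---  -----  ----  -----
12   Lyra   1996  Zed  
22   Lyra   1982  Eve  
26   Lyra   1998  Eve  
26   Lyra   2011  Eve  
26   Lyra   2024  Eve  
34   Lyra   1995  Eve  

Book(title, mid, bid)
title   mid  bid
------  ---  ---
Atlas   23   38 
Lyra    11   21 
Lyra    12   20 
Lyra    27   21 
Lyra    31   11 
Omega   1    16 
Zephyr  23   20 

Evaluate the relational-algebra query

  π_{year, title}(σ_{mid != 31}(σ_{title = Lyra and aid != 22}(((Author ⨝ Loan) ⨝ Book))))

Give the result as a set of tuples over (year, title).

{(1995, Lyra), (1996, Lyra), (1998, Lyra), (2011, Lyra), (2024, Lyra)}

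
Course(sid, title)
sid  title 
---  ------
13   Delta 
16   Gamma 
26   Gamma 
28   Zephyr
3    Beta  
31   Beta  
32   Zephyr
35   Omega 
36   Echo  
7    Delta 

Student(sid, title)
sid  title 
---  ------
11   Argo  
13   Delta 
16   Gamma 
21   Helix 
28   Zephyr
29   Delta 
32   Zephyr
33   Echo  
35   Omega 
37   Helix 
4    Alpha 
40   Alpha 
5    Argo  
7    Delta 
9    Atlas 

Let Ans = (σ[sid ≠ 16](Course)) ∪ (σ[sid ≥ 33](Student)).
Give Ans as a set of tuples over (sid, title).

{(13, Delta), (26, Gamma), (28, Zephyr), (3, Beta), (31, Beta), (32, Zephyr), (33, Echo), (35, Omega), (36, Echo), (37, Helix), (40, Alpha), (7, Delta)}

σ[sid ≠ 16]: keep tuples satisfying sid ≠ 16 → {(13, Delta), (26, Gamma), (28, Zephyr), (3, Beta), (31, Beta), (32, Zephyr), (35, Omega), (36, Echo), (7, Delta)}
σ[sid ≥ 33]: keep tuples satisfying sid ≥ 33 → {(33, Echo), (35, Omega), (37, Helix), (40, Alpha)}
Taking the union: {(13, Delta), (26, Gamma), (28, Zephyr), (3, Beta), (31, Beta), (32, Zephyr), (33, Echo), (35, Omega), (36, Echo), (37, Helix), (40, Alpha), (7, Delta)}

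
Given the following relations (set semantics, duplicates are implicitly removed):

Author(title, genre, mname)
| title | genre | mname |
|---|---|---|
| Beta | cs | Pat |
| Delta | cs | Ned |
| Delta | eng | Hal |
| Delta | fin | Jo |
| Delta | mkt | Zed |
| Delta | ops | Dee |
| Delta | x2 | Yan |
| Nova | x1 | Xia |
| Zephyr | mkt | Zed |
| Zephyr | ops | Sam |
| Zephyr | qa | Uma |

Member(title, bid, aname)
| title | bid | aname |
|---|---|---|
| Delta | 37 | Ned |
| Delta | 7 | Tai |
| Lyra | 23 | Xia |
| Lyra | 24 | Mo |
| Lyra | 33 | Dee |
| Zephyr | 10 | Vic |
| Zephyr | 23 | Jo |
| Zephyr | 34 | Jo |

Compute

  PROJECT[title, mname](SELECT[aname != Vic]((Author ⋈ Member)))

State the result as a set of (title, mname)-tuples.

{(Delta, Dee), (Delta, Hal), (Delta, Jo), (Delta, Ned), (Delta, Yan), (Delta, Zed), (Zephyr, Sam), (Zephyr, Uma), (Zephyr, Zed)}

Joining Author and Member on title yields {(Delta, cs, Ned, 37, Ned), (Delta, cs, Ned, 7, Tai), (Delta, eng, Hal, 37, Ned), (Delta, eng, Hal, 7, Tai), (Delta, fin, Jo, 37, Ned), (Delta, fin, Jo, 7, Tai), (Delta, mkt, Zed, 37, Ned), (Delta, mkt, Zed, 7, Tai), (Delta, ops, Dee, 37, Ned), (Delta, ops, Dee, 7, Tai), (Delta, x2, Yan, 37, Ned), (Delta, x2, Yan, 7, Tai), (Zephyr, mkt, Zed, 10, Vic), (Zephyr, mkt, Zed, 23, Jo), (Zephyr, mkt, Zed, 34, Jo), (Zephyr, ops, Sam, 10, Vic), (Zephyr, ops, Sam, 23, Jo), (Zephyr, ops, Sam, 34, Jo), (Zephyr, qa, Uma, 10, Vic), (Zephyr, qa, Uma, 23, Jo), (Zephyr, qa, Uma, 34, Jo)}.
σ[aname != Vic]: keep tuples satisfying aname != Vic → {(Delta, cs, Ned, 37, Ned), (Delta, cs, Ned, 7, Tai), (Delta, eng, Hal, 37, Ned), (Delta, eng, Hal, 7, Tai), (Delta, fin, Jo, 37, Ned), (Delta, fin, Jo, 7, Tai), (Delta, mkt, Zed, 37, Ned), (Delta, mkt, Zed, 7, Tai), (Delta, ops, Dee, 37, Ned), (Delta, ops, Dee, 7, Tai), (Delta, x2, Yan, 37, Ned), (Delta, x2, Yan, 7, Tai), (Zephyr, mkt, Zed, 23, Jo), (Zephyr, mkt, Zed, 34, Jo), (Zephyr, ops, Sam, 23, Jo), (Zephyr, ops, Sam, 34, Jo), (Zephyr, qa, Uma, 23, Jo), (Zephyr, qa, Uma, 34, Jo)}
Projecting to title, mname (9 duplicate(s) eliminated): {(Delta, Dee), (Delta, Hal), (Delta, Jo), (Delta, Ned), (Delta, Yan), (Delta, Zed), (Zephyr, Sam), (Zephyr, Uma), (Zephyr, Zed)}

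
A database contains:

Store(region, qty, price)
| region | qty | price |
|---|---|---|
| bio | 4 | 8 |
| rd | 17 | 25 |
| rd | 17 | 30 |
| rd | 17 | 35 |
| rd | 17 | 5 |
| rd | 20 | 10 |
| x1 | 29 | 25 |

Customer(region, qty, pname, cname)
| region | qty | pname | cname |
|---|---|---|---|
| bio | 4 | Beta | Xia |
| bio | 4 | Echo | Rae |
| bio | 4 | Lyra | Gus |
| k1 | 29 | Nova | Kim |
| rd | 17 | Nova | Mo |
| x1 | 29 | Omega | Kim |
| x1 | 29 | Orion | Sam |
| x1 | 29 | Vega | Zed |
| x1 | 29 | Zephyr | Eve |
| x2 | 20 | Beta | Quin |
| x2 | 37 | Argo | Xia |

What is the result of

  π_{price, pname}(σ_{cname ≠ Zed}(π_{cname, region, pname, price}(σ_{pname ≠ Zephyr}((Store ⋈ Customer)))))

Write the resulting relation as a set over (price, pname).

{(25, Nova), (25, Omega), (25, Orion), (30, Nova), (35, Nova), (5, Nova), (8, Beta), (8, Echo), (8, Lyra)}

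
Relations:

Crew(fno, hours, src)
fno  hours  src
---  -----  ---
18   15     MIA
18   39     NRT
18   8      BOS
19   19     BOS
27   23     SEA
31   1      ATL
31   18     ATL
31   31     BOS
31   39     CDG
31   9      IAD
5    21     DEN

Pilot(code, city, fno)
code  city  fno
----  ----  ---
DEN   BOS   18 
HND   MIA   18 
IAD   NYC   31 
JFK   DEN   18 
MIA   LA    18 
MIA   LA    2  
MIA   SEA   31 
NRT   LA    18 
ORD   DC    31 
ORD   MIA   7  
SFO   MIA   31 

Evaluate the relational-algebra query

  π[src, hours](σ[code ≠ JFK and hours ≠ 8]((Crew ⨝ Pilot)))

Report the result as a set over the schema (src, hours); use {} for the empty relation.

{(ATL, 1), (ATL, 18), (BOS, 31), (CDG, 39), (IAD, 9), (MIA, 15), (NRT, 39)}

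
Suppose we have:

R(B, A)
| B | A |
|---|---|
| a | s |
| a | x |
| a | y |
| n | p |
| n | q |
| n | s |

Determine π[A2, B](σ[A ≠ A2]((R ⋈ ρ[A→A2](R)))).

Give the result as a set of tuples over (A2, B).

{(p, n), (q, n), (s, a), (s, n), (x, a), (y, a)}

ρ[A→A2]: schema becomes (B, A2); tuples unchanged.
Natural join on B: {(a, s, s), (a, s, x), (a, s, y), (a, x, s), (a, x, x), (a, x, y), (a, y, s), (a, y, x), (a, y, y), (n, p, p), (n, p, q), (n, p, s), (n, q, p), (n, q, q), (n, q, s), (n, s, p), (n, s, q), (n, s, s)}
Selection A ≠ A2: {(a, s, x), (a, s, y), (a, x, s), (a, x, y), (a, y, s), (a, y, x), (n, p, q), (n, p, s), (n, q, p), (n, q, s), (n, s, p), (n, s, q)}
π_{A2, B} gives {(p, n), (q, n), (s, a), (s, n), (x, a), (y, a)} (6 duplicate(s) eliminated).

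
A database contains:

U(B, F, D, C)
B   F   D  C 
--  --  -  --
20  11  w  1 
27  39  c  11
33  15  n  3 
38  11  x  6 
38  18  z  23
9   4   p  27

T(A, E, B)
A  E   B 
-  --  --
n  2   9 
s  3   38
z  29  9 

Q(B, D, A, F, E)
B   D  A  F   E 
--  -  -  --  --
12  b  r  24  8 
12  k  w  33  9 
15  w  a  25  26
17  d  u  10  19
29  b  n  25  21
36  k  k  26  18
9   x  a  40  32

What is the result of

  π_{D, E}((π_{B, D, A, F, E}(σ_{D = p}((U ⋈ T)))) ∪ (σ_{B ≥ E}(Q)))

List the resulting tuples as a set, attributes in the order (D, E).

{(b, 21), (b, 8), (k, 18), (k, 9), (p, 2), (p, 29)}

Natural join on B: {(38, 11, x, 6, s, 3), (38, 18, z, 23, s, 3), (9, 4, p, 27, n, 2), (9, 4, p, 27, z, 29)}
Apply σ_{D = p}; surviving tuples: {(9, 4, p, 27, n, 2), (9, 4, p, 27, z, 29)}
π_{B, D, A, F, E} gives {(9, p, n, 4, 2), (9, p, z, 4, 29)}.
Apply σ_{B ≥ E}; surviving tuples: {(12, b, r, 24, 8), (12, k, w, 33, 9), (29, b, n, 25, 21), (36, k, k, 26, 18)}
Union: {(9, p, n, 4, 2), (9, p, z, 4, 29)} with {(12, b, r, 24, 8), (12, k, w, 33, 9), (29, b, n, 25, 21), (36, k, k, 26, 18)} → {(12, b, r, 24, 8), (12, k, w, 33, 9), (29, b, n, 25, 21), (36, k, k, 26, 18), (9, p, n, 4, 2), (9, p, z, 4, 29)}
π_{D, E} gives {(b, 21), (b, 8), (k, 18), (k, 9), (p, 2), (p, 29)}.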